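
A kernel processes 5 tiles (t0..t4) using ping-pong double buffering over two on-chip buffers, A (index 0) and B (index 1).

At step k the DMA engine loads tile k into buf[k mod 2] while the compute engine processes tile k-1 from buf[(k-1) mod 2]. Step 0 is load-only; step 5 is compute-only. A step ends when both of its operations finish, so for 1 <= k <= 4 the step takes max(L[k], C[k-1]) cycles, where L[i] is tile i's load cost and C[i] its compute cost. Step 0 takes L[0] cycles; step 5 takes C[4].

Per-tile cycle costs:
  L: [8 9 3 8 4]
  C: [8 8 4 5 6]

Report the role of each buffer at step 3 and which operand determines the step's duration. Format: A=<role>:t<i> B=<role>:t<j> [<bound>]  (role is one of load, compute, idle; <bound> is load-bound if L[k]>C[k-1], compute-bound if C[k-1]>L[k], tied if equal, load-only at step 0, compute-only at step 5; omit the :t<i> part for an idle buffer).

step 3: A=compute:t2 B=load:t3 [load-bound]

[0] DMA t0→A (8c) ∥ CU idle ⇒ 8c, clock 8
[1] DMA t1→B (9c) ∥ CU A:t0 (8c) ⇒ 9c, clock 17
[2] DMA t2→A (3c) ∥ CU B:t1 (8c) ⇒ 8c, clock 25
[3] DMA t3→B (8c) ∥ CU A:t2 (4c) ⇒ 8c, clock 33
[4] DMA t4→A (4c) ∥ CU B:t3 (5c) ⇒ 5c, clock 38
[5] DMA idle ∥ CU A:t4 (6c) ⇒ 6c, clock 44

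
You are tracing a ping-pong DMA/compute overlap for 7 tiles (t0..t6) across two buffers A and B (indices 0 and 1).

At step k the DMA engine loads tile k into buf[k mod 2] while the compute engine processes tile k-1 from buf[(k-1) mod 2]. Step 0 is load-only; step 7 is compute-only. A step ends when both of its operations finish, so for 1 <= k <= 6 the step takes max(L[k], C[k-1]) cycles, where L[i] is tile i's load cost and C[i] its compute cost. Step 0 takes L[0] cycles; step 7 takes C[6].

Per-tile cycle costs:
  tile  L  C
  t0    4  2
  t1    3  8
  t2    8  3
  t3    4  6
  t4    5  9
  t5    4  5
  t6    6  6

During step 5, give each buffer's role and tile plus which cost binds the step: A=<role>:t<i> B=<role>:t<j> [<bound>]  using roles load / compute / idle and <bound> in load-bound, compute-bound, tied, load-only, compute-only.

  0. 4=4c; end=4; A:t0 B:-
  1. max(3,2)=3c; end=7; A:t0 B:t1
  2. max(8,8)=8c; end=15; A:t2 B:t1
  3. max(4,3)=4c; end=19; A:t2 B:t3
  4. max(5,6)=6c; end=25; A:t4 B:t3
  5. max(4,9)=9c; end=34; A:t4 B:t5
  6. max(6,5)=6c; end=40; A:t6 B:t5
  7. 6=6c; end=46; A:t6 B:t5

step 5: A=compute:t4 B=load:t5 [compute-bound]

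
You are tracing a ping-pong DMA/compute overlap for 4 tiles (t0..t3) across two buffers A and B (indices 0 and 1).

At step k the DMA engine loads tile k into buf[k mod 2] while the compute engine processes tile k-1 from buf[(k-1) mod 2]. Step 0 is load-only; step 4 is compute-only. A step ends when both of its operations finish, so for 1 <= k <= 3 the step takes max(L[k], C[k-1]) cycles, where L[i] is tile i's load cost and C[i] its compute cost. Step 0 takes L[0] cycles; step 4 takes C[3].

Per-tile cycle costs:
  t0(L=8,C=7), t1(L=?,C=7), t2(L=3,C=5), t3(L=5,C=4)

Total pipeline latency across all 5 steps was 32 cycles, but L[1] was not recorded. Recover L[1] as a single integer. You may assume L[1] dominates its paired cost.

step 0 | dur = L[0]=8 = 8
step 1 | dur = max(L[1]=?, C[0]=7) = L[1]  (unknown; binding)
step 2 | dur = max(L[2]=3, C[1]=7) = 7
step 3 | dur = max(L[3]=5, C[2]=5) = 5
step 4 | dur = C[3]=4 = 4
sum of known step durations = 24
dur[1] = total - known = 32 - 24 = 8
L[1] is the binding max in step 1, so L[1] = dur[1] = 8

L[1] = 8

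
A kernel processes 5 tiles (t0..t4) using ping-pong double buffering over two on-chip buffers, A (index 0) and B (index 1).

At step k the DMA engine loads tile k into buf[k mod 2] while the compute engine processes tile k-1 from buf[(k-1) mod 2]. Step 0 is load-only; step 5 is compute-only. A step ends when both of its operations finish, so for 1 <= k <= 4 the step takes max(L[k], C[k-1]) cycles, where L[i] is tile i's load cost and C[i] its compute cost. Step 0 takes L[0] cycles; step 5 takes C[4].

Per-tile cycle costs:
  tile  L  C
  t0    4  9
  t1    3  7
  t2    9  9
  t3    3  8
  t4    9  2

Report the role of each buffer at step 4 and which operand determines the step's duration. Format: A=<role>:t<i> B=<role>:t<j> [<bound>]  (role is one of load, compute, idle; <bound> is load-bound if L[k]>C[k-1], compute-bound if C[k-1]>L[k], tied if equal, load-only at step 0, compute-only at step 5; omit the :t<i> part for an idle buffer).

k=0 load=t0/4c comp=- wait=4 total=4
k=1 load=t1/3c comp=t0/9c wait=9 total=13
k=2 load=t2/9c comp=t1/7c wait=9 total=22
k=3 load=t3/3c comp=t2/9c wait=9 total=31
k=4 load=t4/9c comp=t3/8c wait=9 total=40
k=5 load=- comp=t4/2c wait=2 total=42

step 4: A=load:t4 B=compute:t3 [load-bound]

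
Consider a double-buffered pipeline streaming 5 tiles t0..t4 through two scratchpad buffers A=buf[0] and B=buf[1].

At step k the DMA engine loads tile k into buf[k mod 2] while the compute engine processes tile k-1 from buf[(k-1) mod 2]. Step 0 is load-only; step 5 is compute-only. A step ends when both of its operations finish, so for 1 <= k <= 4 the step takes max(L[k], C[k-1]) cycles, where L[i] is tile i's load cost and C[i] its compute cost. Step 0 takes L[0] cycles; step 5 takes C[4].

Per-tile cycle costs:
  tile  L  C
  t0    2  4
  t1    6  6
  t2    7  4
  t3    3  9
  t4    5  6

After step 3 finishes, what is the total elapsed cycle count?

k=0 load=t0/2c comp=- wait=2 total=2
k=1 load=t1/6c comp=t0/4c wait=6 total=8
k=2 load=t2/7c comp=t1/6c wait=7 total=15
k=3 load=t3/3c comp=t2/4c wait=4 total=19
k=4 load=t4/5c comp=t3/9c wait=9 total=28
k=5 load=- comp=t4/6c wait=6 total=34

end_cycle[3] = 19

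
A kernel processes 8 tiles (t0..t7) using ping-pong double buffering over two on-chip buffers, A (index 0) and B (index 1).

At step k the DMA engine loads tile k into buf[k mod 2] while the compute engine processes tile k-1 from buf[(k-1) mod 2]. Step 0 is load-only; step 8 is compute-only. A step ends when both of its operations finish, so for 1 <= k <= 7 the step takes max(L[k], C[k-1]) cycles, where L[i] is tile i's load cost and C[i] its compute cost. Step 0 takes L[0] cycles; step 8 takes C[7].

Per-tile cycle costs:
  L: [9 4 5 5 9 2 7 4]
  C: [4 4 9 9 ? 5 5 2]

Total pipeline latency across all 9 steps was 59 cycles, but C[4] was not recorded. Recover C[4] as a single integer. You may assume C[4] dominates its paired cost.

step 0 = dur = L[0]=9 = 9
step 1 = dur = max(L[1]=4, C[0]=4) = 4
step 2 = dur = max(L[2]=5, C[1]=4) = 5
step 3 = dur = max(L[3]=5, C[2]=9) = 9
step 4 = dur = max(L[4]=9, C[3]=9) = 9
step 5 = dur = max(L[5]=2, C[4]=?) = C[4]  (unknown; binding)
step 6 = dur = max(L[6]=7, C[5]=5) = 7
step 7 = dur = max(L[7]=4, C[6]=5) = 5
step 8 = dur = C[7]=2 = 2
sum of known step durations = 50
dur[5] = total - known = 59 - 50 = 9
C[4] is the binding max in step 5, so C[4] = dur[5] = 9

C[4] = 9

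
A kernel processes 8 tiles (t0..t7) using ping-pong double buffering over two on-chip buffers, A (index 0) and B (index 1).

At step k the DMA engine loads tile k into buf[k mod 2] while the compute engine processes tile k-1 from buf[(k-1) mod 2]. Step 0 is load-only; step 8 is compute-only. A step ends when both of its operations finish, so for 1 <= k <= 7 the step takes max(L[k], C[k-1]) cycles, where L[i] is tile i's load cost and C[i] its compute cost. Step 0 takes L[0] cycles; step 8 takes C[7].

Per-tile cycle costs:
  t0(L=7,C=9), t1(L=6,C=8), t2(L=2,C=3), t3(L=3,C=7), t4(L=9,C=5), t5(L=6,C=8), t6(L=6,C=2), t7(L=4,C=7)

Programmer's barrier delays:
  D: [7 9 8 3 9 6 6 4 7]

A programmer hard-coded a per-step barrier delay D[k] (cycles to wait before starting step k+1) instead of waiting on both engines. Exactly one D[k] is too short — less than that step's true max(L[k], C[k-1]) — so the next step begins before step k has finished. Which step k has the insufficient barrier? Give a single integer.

hazard at step 6

step 0: need L[0]=7 = 7; D[0]=7 ok
step 1: need max(L[1]=6,C[0]=9) = 9; D[1]=9 ok
step 2: need max(L[2]=2,C[1]=8) = 8; D[2]=8 ok
step 3: need max(L[3]=3,C[2]=3) = 3; D[3]=3 ok
step 4: need max(L[4]=9,C[3]=7) = 9; D[4]=9 ok
step 5: need max(L[5]=6,C[4]=5) = 6; D[5]=6 ok
step 6: need max(L[6]=6,C[5]=8) = 8; D[6]=6 SHORT
step 7: need max(L[7]=4,C[6]=2) = 4; D[7]=4 ok
step 8: need C[7]=7 = 7; D[8]=7 ok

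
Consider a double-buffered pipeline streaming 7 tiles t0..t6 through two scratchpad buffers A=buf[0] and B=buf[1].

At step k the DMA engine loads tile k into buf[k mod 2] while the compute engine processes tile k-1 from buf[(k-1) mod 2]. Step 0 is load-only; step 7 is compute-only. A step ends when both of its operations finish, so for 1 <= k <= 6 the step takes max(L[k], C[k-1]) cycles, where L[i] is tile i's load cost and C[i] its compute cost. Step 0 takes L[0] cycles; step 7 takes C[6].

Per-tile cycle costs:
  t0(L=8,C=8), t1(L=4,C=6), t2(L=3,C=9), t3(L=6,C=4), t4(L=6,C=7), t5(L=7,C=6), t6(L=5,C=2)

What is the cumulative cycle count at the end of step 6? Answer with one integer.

end_cycle[6] = 50

[0] DMA t0→A (8c) ∥ CU idle ⇒ 8c, clock 8
[1] DMA t1→B (4c) ∥ CU A:t0 (8c) ⇒ 8c, clock 16
[2] DMA t2→A (3c) ∥ CU B:t1 (6c) ⇒ 6c, clock 22
[3] DMA t3→B (6c) ∥ CU A:t2 (9c) ⇒ 9c, clock 31
[4] DMA t4→A (6c) ∥ CU B:t3 (4c) ⇒ 6c, clock 37
[5] DMA t5→B (7c) ∥ CU A:t4 (7c) ⇒ 7c, clock 44
[6] DMA t6→A (5c) ∥ CU B:t5 (6c) ⇒ 6c, clock 50
[7] DMA idle ∥ CU A:t6 (2c) ⇒ 2c, clock 52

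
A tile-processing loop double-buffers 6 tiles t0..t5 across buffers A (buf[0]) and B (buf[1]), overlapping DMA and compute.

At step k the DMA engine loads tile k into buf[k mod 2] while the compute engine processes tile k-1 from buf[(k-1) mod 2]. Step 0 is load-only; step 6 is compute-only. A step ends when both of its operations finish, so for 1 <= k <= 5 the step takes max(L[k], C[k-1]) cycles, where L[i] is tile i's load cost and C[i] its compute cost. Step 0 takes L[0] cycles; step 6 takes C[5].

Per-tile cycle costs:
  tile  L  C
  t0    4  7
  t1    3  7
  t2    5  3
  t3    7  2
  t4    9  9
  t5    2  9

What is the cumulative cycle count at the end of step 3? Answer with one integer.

k=0 load=t0/4c comp=- wait=4 total=4
k=1 load=t1/3c comp=t0/7c wait=7 total=11
k=2 load=t2/5c comp=t1/7c wait=7 total=18
k=3 load=t3/7c comp=t2/3c wait=7 total=25
k=4 load=t4/9c comp=t3/2c wait=9 total=34
k=5 load=t5/2c comp=t4/9c wait=9 total=43
k=6 load=- comp=t5/9c wait=9 total=52

end_cycle[3] = 25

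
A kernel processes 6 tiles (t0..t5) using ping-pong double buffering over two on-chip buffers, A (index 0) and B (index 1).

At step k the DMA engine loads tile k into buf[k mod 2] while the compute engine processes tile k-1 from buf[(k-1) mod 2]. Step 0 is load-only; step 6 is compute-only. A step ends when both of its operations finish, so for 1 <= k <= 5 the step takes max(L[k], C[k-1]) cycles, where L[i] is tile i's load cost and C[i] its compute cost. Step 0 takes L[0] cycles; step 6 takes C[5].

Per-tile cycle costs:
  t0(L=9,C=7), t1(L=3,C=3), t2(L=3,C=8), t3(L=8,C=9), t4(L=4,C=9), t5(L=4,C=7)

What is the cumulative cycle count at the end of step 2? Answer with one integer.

end_cycle[2] = 19

step 0: L[0]=9 → dur=9, Σ=9 | A=load:t0 B=idle [load-only]
step 1: L[1]=3 C[0]=7 → dur=7, Σ=16 | A=compute:t0 B=load:t1 [compute-bound]
step 2: L[2]=3 C[1]=3 → dur=3, Σ=19 | A=load:t2 B=compute:t1 [tied]
step 3: L[3]=8 C[2]=8 → dur=8, Σ=27 | A=compute:t2 B=load:t3 [tied]
step 4: L[4]=4 C[3]=9 → dur=9, Σ=36 | A=load:t4 B=compute:t3 [compute-bound]
step 5: L[5]=4 C[4]=9 → dur=9, Σ=45 | A=compute:t4 B=load:t5 [compute-bound]
step 6: C[5]=7 → dur=7, Σ=52 | A=idle B=compute:t5 [compute-only]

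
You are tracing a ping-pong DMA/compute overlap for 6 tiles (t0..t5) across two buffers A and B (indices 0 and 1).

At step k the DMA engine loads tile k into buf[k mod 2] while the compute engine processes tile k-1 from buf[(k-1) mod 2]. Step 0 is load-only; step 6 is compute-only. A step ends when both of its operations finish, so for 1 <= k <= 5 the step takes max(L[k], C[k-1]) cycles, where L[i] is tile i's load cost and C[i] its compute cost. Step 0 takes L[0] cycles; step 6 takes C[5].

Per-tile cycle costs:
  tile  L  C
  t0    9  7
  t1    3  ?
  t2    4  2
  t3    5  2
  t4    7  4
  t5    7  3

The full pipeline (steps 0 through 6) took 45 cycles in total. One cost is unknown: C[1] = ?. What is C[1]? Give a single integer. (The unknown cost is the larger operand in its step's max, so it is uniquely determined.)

C[1] = 7

step 0 | dur = L[0]=9 = 9
step 1 | dur = max(L[1]=3, C[0]=7) = 7
step 2 | dur = max(L[2]=4, C[1]=?) = C[1]  (unknown; binding)
step 3 | dur = max(L[3]=5, C[2]=2) = 5
step 4 | dur = max(L[4]=7, C[3]=2) = 7
step 5 | dur = max(L[5]=7, C[4]=4) = 7
step 6 | dur = C[5]=3 = 3
sum of known step durations = 38
dur[2] = total - known = 45 - 38 = 7
C[1] is the binding max in step 2, so C[1] = dur[2] = 7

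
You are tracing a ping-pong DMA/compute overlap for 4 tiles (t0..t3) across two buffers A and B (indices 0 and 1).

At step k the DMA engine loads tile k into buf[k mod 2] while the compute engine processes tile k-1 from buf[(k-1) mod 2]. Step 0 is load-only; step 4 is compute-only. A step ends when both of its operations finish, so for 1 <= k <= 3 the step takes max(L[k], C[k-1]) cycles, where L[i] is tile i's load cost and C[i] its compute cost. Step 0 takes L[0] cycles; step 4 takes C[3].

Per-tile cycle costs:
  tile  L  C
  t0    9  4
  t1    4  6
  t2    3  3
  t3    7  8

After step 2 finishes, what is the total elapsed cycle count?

end_cycle[2] = 19

  0. 9=9c; end=9; A:t0 B:-
  1. max(4,4)=4c; end=13; A:t0 B:t1
  2. max(3,6)=6c; end=19; A:t2 B:t1
  3. max(7,3)=7c; end=26; A:t2 B:t3
  4. 8=8c; end=34; A:t2 B:t3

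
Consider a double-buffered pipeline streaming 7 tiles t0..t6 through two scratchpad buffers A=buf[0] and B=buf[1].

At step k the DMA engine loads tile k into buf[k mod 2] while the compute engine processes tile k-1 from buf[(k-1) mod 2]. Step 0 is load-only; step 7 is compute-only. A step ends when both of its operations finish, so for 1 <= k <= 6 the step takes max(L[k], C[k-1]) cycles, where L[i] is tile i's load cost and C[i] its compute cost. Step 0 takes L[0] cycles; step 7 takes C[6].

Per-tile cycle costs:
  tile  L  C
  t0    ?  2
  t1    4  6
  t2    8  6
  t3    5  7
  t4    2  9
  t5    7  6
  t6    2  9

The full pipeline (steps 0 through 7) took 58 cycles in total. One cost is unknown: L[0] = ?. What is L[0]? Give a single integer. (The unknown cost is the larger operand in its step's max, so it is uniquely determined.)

L[0] = 9

step 0 | dur = L[0]=? = L[0]  (unknown; binding)
step 1 | dur = max(L[1]=4, C[0]=2) = 4
step 2 | dur = max(L[2]=8, C[1]=6) = 8
step 3 | dur = max(L[3]=5, C[2]=6) = 6
step 4 | dur = max(L[4]=2, C[3]=7) = 7
step 5 | dur = max(L[5]=7, C[4]=9) = 9
step 6 | dur = max(L[6]=2, C[5]=6) = 6
step 7 | dur = C[6]=9 = 9
sum of known step durations = 49
dur[0] = total - known = 58 - 49 = 9
L[0] is the binding max in step 0, so L[0] = dur[0] = 9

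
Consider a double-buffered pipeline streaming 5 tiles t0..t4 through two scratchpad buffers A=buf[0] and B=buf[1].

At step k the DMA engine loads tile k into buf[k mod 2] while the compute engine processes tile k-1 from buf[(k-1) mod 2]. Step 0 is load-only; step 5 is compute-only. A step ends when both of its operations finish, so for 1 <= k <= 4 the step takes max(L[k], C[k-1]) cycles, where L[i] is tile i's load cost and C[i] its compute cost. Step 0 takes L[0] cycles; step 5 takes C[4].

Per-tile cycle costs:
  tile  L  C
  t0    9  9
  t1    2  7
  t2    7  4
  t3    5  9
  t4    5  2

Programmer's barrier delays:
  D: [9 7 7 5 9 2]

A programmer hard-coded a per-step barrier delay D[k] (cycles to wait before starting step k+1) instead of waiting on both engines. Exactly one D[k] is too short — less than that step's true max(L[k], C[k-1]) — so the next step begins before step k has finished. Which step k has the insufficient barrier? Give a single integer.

step 0: need L[0]=9 = 9; D[0]=9 ok
step 1: need max(L[1]=2,C[0]=9) = 9; D[1]=7 SHORT
step 2: need max(L[2]=7,C[1]=7) = 7; D[2]=7 ok
step 3: need max(L[3]=5,C[2]=4) = 5; D[3]=5 ok
step 4: need max(L[4]=5,C[3]=9) = 9; D[4]=9 ok
step 5: need C[4]=2 = 2; D[5]=2 ok

hazard at step 1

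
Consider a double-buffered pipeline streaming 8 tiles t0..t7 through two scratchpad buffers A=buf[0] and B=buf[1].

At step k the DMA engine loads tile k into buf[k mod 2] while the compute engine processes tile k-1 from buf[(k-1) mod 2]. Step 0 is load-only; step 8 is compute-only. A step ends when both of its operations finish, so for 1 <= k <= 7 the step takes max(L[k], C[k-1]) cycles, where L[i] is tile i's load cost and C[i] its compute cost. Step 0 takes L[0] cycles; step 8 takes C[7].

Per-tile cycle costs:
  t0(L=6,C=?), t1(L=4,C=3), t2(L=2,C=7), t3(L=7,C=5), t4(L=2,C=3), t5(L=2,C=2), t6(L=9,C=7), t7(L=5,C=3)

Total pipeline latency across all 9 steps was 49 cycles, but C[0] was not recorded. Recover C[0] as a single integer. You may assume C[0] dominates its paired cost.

step 0 = dur = L[0]=6 = 6
step 1 = dur = max(L[1]=4, C[0]=?) = C[0]  (unknown; binding)
step 2 = dur = max(L[2]=2, C[1]=3) = 3
step 3 = dur = max(L[3]=7, C[2]=7) = 7
step 4 = dur = max(L[4]=2, C[3]=5) = 5
step 5 = dur = max(L[5]=2, C[4]=3) = 3
step 6 = dur = max(L[6]=9, C[5]=2) = 9
step 7 = dur = max(L[7]=5, C[6]=7) = 7
step 8 = dur = C[7]=3 = 3
sum of known step durations = 43
dur[1] = total - known = 49 - 43 = 6
C[0] is the binding max in step 1, so C[0] = dur[1] = 6

C[0] = 6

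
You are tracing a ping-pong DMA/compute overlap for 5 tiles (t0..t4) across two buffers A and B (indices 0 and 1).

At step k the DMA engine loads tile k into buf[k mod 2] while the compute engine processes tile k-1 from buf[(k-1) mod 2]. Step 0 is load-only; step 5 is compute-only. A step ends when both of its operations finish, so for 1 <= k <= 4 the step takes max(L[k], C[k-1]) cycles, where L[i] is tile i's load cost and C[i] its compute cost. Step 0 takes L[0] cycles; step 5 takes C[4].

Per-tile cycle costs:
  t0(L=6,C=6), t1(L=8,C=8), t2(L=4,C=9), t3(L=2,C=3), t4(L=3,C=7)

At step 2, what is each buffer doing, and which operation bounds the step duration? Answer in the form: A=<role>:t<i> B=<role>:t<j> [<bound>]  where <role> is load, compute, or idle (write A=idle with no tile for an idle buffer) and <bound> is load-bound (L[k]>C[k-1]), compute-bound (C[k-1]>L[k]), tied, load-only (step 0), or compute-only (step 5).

  0. 6=6c; end=6; A:t0 B:-
  1. max(8,6)=8c; end=14; A:t0 B:t1
  2. max(4,8)=8c; end=22; A:t2 B:t1
  3. max(2,9)=9c; end=31; A:t2 B:t3
  4. max(3,3)=3c; end=34; A:t4 B:t3
  5. 7=7c; end=41; A:t4 B:t3

step 2: A=load:t2 B=compute:t1 [compute-bound]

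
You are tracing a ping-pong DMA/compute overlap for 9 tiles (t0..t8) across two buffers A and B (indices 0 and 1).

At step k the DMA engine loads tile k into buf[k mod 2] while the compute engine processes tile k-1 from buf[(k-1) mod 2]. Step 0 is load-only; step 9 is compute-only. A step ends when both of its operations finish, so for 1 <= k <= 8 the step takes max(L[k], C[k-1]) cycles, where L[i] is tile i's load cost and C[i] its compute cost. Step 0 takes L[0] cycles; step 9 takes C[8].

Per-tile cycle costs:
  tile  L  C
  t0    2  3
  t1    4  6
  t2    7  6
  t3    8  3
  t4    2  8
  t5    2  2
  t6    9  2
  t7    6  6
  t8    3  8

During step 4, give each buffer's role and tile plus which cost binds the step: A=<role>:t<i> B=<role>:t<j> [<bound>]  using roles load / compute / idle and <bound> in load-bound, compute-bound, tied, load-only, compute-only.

k=0 load=t0/2c comp=- wait=2 total=2
k=1 load=t1/4c comp=t0/3c wait=4 total=6
k=2 load=t2/7c comp=t1/6c wait=7 total=13
k=3 load=t3/8c comp=t2/6c wait=8 total=21
k=4 load=t4/2c comp=t3/3c wait=3 total=24
k=5 load=t5/2c comp=t4/8c wait=8 total=32
k=6 load=t6/9c comp=t5/2c wait=9 total=41
k=7 load=t7/6c comp=t6/2c wait=6 total=47
k=8 load=t8/3c comp=t7/6c wait=6 total=53
k=9 load=- comp=t8/8c wait=8 total=61

step 4: A=load:t4 B=compute:t3 [compute-bound]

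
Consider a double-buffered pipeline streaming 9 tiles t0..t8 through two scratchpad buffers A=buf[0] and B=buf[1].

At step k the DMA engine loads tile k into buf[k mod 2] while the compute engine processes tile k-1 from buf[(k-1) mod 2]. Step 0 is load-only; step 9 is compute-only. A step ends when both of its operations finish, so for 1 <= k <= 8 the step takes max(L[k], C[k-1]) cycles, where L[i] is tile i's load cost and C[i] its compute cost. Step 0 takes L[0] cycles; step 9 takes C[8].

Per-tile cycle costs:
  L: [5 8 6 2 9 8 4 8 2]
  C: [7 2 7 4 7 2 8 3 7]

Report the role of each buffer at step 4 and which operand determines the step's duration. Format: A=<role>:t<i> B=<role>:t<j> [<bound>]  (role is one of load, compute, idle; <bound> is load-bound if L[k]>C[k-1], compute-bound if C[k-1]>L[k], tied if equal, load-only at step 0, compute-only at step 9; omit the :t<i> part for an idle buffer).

k=0 load=t0/5c comp=- wait=5 total=5
k=1 load=t1/8c comp=t0/7c wait=8 total=13
k=2 load=t2/6c comp=t1/2c wait=6 total=19
k=3 load=t3/2c comp=t2/7c wait=7 total=26
k=4 load=t4/9c comp=t3/4c wait=9 total=35
k=5 load=t5/8c comp=t4/7c wait=8 total=43
k=6 load=t6/4c comp=t5/2c wait=4 total=47
k=7 load=t7/8c comp=t6/8c wait=8 total=55
k=8 load=t8/2c comp=t7/3c wait=3 total=58
k=9 load=- comp=t8/7c wait=7 total=65

step 4: A=load:t4 B=compute:t3 [load-bound]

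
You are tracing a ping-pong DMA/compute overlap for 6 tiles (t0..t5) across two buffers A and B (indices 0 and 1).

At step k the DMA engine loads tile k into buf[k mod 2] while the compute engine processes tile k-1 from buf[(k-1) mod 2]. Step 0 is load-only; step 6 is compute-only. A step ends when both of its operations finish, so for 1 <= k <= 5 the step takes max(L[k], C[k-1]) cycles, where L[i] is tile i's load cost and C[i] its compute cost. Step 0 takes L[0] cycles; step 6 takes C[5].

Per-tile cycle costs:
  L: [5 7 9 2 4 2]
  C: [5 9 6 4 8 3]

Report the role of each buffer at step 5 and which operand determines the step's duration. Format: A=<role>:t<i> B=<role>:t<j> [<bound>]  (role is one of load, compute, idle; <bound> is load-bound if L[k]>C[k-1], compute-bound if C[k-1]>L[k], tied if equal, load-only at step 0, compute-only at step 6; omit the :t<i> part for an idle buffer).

step 5: A=compute:t4 B=load:t5 [compute-bound]

[0] DMA t0→A (5c) ∥ CU idle ⇒ 5c, clock 5
[1] DMA t1→B (7c) ∥ CU A:t0 (5c) ⇒ 7c, clock 12
[2] DMA t2→A (9c) ∥ CU B:t1 (9c) ⇒ 9c, clock 21
[3] DMA t3→B (2c) ∥ CU A:t2 (6c) ⇒ 6c, clock 27
[4] DMA t4→A (4c) ∥ CU B:t3 (4c) ⇒ 4c, clock 31
[5] DMA t5→B (2c) ∥ CU A:t4 (8c) ⇒ 8c, clock 39
[6] DMA idle ∥ CU B:t5 (3c) ⇒ 3c, clock 42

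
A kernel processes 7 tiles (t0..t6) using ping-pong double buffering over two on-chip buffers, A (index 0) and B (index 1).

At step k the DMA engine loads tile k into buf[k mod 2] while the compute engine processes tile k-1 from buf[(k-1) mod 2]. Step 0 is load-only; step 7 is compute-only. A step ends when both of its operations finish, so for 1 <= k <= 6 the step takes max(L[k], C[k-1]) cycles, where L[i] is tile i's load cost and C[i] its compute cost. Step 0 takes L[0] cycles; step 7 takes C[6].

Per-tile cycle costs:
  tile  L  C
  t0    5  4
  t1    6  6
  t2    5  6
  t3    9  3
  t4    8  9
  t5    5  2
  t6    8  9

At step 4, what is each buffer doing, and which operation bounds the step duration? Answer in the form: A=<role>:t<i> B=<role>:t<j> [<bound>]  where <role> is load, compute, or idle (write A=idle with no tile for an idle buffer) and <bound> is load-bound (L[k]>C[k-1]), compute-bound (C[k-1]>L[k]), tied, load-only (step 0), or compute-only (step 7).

step 4: A=load:t4 B=compute:t3 [load-bound]

k=0 load=t0/5c comp=- wait=5 total=5
k=1 load=t1/6c comp=t0/4c wait=6 total=11
k=2 load=t2/5c comp=t1/6c wait=6 total=17
k=3 load=t3/9c comp=t2/6c wait=9 total=26
k=4 load=t4/8c comp=t3/3c wait=8 total=34
k=5 load=t5/5c comp=t4/9c wait=9 total=43
k=6 load=t6/8c comp=t5/2c wait=8 total=51
k=7 load=- comp=t6/9c wait=9 total=60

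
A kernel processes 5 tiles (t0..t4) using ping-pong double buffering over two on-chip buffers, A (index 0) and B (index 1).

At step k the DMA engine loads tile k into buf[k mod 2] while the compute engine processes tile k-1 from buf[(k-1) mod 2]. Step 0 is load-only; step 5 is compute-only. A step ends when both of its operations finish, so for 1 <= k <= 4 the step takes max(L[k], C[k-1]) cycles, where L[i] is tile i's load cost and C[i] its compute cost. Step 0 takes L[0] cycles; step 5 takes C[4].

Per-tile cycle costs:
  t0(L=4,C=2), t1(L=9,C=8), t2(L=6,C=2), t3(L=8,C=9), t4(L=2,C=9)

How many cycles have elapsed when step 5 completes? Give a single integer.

end_cycle[5] = 47

  0. 4=4c; end=4; A:t0 B:-
  1. max(9,2)=9c; end=13; A:t0 B:t1
  2. max(6,8)=8c; end=21; A:t2 B:t1
  3. max(8,2)=8c; end=29; A:t2 B:t3
  4. max(2,9)=9c; end=38; A:t4 B:t3
  5. 9=9c; end=47; A:t4 B:t3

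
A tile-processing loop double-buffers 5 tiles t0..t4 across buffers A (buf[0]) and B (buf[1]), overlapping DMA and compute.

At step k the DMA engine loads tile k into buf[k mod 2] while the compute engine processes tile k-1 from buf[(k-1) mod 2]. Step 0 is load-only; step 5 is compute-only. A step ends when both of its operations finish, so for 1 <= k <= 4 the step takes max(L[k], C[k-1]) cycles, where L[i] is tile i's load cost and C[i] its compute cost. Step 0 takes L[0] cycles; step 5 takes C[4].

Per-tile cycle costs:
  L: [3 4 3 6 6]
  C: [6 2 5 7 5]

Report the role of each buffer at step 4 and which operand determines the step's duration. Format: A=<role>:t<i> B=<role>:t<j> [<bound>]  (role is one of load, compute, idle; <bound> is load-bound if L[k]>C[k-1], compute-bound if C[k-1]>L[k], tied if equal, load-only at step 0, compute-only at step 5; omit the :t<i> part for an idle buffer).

step 4: A=load:t4 B=compute:t3 [compute-bound]

step 0: L[0]=3 → dur=3, Σ=3 | A=load:t0 B=idle [load-only]
step 1: L[1]=4 C[0]=6 → dur=6, Σ=9 | A=compute:t0 B=load:t1 [compute-bound]
step 2: L[2]=3 C[1]=2 → dur=3, Σ=12 | A=load:t2 B=compute:t1 [load-bound]
step 3: L[3]=6 C[2]=5 → dur=6, Σ=18 | A=compute:t2 B=load:t3 [load-bound]
step 4: L[4]=6 C[3]=7 → dur=7, Σ=25 | A=load:t4 B=compute:t3 [compute-bound]
step 5: C[4]=5 → dur=5, Σ=30 | A=compute:t4 B=idle [compute-only]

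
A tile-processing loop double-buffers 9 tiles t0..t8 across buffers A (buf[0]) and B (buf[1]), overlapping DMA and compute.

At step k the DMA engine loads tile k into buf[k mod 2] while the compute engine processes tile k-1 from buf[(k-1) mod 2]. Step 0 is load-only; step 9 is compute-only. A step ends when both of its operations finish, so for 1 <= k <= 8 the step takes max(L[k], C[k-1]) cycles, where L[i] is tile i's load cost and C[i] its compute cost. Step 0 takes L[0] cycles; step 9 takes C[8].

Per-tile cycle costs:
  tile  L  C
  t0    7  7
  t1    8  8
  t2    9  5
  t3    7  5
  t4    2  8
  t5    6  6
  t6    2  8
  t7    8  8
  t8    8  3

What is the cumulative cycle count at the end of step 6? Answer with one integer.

[0] DMA t0→A (7c) ∥ CU idle ⇒ 7c, clock 7
[1] DMA t1→B (8c) ∥ CU A:t0 (7c) ⇒ 8c, clock 15
[2] DMA t2→A (9c) ∥ CU B:t1 (8c) ⇒ 9c, clock 24
[3] DMA t3→B (7c) ∥ CU A:t2 (5c) ⇒ 7c, clock 31
[4] DMA t4→A (2c) ∥ CU B:t3 (5c) ⇒ 5c, clock 36
[5] DMA t5→B (6c) ∥ CU A:t4 (8c) ⇒ 8c, clock 44
[6] DMA t6→A (2c) ∥ CU B:t5 (6c) ⇒ 6c, clock 50
[7] DMA t7→B (8c) ∥ CU A:t6 (8c) ⇒ 8c, clock 58
[8] DMA t8→A (8c) ∥ CU B:t7 (8c) ⇒ 8c, clock 66
[9] DMA idle ∥ CU A:t8 (3c) ⇒ 3c, clock 69

end_cycle[6] = 50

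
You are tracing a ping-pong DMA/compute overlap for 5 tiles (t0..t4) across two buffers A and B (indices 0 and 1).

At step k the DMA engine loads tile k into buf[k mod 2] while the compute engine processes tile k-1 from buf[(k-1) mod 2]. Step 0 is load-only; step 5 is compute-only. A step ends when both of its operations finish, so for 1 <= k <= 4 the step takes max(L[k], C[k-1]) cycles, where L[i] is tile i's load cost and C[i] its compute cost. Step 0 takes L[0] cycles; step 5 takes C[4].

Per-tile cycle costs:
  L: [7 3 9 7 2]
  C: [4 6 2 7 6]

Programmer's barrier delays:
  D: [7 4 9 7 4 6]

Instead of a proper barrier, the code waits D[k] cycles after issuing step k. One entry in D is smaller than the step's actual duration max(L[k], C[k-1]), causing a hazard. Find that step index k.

step 0: need L[0]=7 = 7; D[0]=7 ok
step 1: need max(L[1]=3,C[0]=4) = 4; D[1]=4 ok
step 2: need max(L[2]=9,C[1]=6) = 9; D[2]=9 ok
step 3: need max(L[3]=7,C[2]=2) = 7; D[3]=7 ok
step 4: need max(L[4]=2,C[3]=7) = 7; D[4]=4 SHORT
step 5: need C[4]=6 = 6; D[5]=6 ok

hazard at step 4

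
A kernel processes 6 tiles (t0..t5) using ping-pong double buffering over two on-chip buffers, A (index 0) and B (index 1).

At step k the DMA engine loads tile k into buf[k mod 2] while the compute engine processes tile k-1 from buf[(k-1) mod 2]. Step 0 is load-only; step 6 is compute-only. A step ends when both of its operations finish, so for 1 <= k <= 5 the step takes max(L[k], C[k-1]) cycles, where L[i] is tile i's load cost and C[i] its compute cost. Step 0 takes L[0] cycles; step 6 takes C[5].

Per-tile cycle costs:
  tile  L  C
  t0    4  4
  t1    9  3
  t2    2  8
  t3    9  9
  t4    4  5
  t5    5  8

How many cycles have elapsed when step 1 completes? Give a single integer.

[0] DMA t0→A (4c) ∥ CU idle ⇒ 4c, clock 4
[1] DMA t1→B (9c) ∥ CU A:t0 (4c) ⇒ 9c, clock 13
[2] DMA t2→A (2c) ∥ CU B:t1 (3c) ⇒ 3c, clock 16
[3] DMA t3→B (9c) ∥ CU A:t2 (8c) ⇒ 9c, clock 25
[4] DMA t4→A (4c) ∥ CU B:t3 (9c) ⇒ 9c, clock 34
[5] DMA t5→B (5c) ∥ CU A:t4 (5c) ⇒ 5c, clock 39
[6] DMA idle ∥ CU B:t5 (8c) ⇒ 8c, clock 47

end_cycle[1] = 13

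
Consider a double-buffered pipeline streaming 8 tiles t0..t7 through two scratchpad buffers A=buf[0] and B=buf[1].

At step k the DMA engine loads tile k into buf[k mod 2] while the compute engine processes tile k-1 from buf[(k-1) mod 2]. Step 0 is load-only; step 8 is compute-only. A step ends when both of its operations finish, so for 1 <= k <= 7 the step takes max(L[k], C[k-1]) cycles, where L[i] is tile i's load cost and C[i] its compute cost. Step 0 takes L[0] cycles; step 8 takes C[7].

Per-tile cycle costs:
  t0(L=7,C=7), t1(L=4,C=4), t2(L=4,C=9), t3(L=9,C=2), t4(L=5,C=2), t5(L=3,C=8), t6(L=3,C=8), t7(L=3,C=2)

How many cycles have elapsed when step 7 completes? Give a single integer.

end_cycle[7] = 51

[0] DMA t0→A (7c) ∥ CU idle ⇒ 7c, clock 7
[1] DMA t1→B (4c) ∥ CU A:t0 (7c) ⇒ 7c, clock 14
[2] DMA t2→A (4c) ∥ CU B:t1 (4c) ⇒ 4c, clock 18
[3] DMA t3→B (9c) ∥ CU A:t2 (9c) ⇒ 9c, clock 27
[4] DMA t4→A (5c) ∥ CU B:t3 (2c) ⇒ 5c, clock 32
[5] DMA t5→B (3c) ∥ CU A:t4 (2c) ⇒ 3c, clock 35
[6] DMA t6→A (3c) ∥ CU B:t5 (8c) ⇒ 8c, clock 43
[7] DMA t7→B (3c) ∥ CU A:t6 (8c) ⇒ 8c, clock 51
[8] DMA idle ∥ CU B:t7 (2c) ⇒ 2c, clock 53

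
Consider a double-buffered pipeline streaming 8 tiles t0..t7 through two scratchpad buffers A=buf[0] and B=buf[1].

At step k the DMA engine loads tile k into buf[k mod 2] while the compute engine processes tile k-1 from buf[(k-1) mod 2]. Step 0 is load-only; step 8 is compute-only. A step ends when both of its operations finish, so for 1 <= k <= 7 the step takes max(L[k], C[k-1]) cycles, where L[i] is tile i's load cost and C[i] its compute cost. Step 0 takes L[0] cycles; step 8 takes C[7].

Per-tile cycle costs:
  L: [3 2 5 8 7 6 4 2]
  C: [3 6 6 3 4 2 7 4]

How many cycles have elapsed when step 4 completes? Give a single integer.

  0. 3=3c; end=3; A:t0 B:-
  1. max(2,3)=3c; end=6; A:t0 B:t1
  2. max(5,6)=6c; end=12; A:t2 B:t1
  3. max(8,6)=8c; end=20; A:t2 B:t3
  4. max(7,3)=7c; end=27; A:t4 B:t3
  5. max(6,4)=6c; end=33; A:t4 B:t5
  6. max(4,2)=4c; end=37; A:t6 B:t5
  7. max(2,7)=7c; end=44; A:t6 B:t7
  8. 4=4c; end=48; A:t6 B:t7

end_cycle[4] = 27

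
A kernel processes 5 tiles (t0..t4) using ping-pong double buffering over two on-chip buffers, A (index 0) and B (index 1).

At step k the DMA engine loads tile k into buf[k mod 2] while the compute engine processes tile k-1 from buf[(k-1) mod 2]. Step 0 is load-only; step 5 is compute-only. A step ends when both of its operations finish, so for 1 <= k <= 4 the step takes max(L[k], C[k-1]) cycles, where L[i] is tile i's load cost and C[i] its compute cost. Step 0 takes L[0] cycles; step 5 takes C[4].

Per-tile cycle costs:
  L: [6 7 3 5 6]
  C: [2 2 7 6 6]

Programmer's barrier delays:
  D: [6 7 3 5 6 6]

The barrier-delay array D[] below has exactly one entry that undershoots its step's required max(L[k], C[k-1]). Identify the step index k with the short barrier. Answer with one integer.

k=0 barrier L[0]=6→6c, D[0]=6 ok
k=1 barrier max(L[1]=7,C[0]=2)→7c, D[1]=7 ok
k=2 barrier max(L[2]=3,C[1]=2)→3c, D[2]=3 ok
k=3 barrier max(L[3]=5,C[2]=7)→7c, D[3]=5 SHORT
k=4 barrier max(L[4]=6,C[3]=6)→6c, D[4]=6 ok
k=5 barrier C[4]=6→6c, D[5]=6 ok

hazard at step 3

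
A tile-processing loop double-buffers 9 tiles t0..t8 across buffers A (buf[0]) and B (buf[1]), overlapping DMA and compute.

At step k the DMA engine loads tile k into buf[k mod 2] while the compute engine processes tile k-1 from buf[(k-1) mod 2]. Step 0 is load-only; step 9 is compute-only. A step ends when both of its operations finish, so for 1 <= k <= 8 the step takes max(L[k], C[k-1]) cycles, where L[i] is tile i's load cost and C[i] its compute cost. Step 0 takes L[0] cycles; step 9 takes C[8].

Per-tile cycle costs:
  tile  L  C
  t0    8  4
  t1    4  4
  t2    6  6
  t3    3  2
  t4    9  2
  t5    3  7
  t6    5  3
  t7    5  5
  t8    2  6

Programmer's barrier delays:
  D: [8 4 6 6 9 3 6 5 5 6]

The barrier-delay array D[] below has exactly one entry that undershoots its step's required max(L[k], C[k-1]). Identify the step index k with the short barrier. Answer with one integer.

step 0: need L[0]=8 = 8; D[0]=8 ok
step 1: need max(L[1]=4,C[0]=4) = 4; D[1]=4 ok
step 2: need max(L[2]=6,C[1]=4) = 6; D[2]=6 ok
step 3: need max(L[3]=3,C[2]=6) = 6; D[3]=6 ok
step 4: need max(L[4]=9,C[3]=2) = 9; D[4]=9 ok
step 5: need max(L[5]=3,C[4]=2) = 3; D[5]=3 ok
step 6: need max(L[6]=5,C[5]=7) = 7; D[6]=6 SHORT
step 7: need max(L[7]=5,C[6]=3) = 5; D[7]=5 ok
step 8: need max(L[8]=2,C[7]=5) = 5; D[8]=5 ok
step 9: need C[8]=6 = 6; D[9]=6 ok

hazard at step 6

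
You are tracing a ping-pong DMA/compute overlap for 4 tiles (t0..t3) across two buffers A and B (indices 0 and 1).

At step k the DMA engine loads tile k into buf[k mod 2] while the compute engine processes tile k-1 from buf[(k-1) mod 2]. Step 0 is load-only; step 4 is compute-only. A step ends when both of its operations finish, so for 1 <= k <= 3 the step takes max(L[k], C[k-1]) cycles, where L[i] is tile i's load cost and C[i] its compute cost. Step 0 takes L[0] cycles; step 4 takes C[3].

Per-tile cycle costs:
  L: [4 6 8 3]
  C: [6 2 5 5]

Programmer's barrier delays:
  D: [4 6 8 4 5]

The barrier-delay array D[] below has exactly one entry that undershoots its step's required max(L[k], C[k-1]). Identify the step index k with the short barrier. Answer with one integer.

hazard at step 3

step 0: need L[0]=4 = 4; D[0]=4 ok
step 1: need max(L[1]=6,C[0]=6) = 6; D[1]=6 ok
step 2: need max(L[2]=8,C[1]=2) = 8; D[2]=8 ok
step 3: need max(L[3]=3,C[2]=5) = 5; D[3]=4 SHORT
step 4: need C[3]=5 = 5; D[4]=5 ok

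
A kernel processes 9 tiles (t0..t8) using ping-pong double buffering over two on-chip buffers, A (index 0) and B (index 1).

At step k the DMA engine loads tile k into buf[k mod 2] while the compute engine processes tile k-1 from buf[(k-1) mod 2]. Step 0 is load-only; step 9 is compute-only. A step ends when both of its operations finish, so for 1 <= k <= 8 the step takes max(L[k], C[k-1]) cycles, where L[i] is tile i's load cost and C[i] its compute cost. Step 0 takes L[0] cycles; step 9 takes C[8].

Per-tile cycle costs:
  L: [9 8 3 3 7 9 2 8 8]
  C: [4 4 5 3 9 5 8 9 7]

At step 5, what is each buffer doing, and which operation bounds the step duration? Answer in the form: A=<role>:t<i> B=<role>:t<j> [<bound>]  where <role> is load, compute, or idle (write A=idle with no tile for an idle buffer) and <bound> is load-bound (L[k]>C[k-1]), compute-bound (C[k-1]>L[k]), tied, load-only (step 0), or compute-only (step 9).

step 0: L[0]=9 → dur=9, Σ=9 | A=load:t0 B=idle [load-only]
step 1: L[1]=8 C[0]=4 → dur=8, Σ=17 | A=compute:t0 B=load:t1 [load-bound]
step 2: L[2]=3 C[1]=4 → dur=4, Σ=21 | A=load:t2 B=compute:t1 [compute-bound]
step 3: L[3]=3 C[2]=5 → dur=5, Σ=26 | A=compute:t2 B=load:t3 [compute-bound]
step 4: L[4]=7 C[3]=3 → dur=7, Σ=33 | A=load:t4 B=compute:t3 [load-bound]
step 5: L[5]=9 C[4]=9 → dur=9, Σ=42 | A=compute:t4 B=load:t5 [tied]
step 6: L[6]=2 C[5]=5 → dur=5, Σ=47 | A=load:t6 B=compute:t5 [compute-bound]
step 7: L[7]=8 C[6]=8 → dur=8, Σ=55 | A=compute:t6 B=load:t7 [tied]
step 8: L[8]=8 C[7]=9 → dur=9, Σ=64 | A=load:t8 B=compute:t7 [compute-bound]
step 9: C[8]=7 → dur=7, Σ=71 | A=compute:t8 B=idle [compute-only]

step 5: A=compute:t4 B=load:t5 [tied]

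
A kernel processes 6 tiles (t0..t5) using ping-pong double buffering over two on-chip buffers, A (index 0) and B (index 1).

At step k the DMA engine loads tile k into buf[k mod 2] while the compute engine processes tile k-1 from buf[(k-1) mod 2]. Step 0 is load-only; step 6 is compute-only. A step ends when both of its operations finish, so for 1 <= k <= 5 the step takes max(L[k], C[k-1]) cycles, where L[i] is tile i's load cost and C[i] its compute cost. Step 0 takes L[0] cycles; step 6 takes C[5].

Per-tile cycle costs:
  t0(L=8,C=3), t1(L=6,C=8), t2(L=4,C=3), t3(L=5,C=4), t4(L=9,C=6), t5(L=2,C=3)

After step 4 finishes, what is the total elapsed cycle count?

k=0 load=t0/8c comp=- wait=8 total=8
k=1 load=t1/6c comp=t0/3c wait=6 total=14
k=2 load=t2/4c comp=t1/8c wait=8 total=22
k=3 load=t3/5c comp=t2/3c wait=5 total=27
k=4 load=t4/9c comp=t3/4c wait=9 total=36
k=5 load=t5/2c comp=t4/6c wait=6 total=42
k=6 load=- comp=t5/3c wait=3 total=45

end_cycle[4] = 36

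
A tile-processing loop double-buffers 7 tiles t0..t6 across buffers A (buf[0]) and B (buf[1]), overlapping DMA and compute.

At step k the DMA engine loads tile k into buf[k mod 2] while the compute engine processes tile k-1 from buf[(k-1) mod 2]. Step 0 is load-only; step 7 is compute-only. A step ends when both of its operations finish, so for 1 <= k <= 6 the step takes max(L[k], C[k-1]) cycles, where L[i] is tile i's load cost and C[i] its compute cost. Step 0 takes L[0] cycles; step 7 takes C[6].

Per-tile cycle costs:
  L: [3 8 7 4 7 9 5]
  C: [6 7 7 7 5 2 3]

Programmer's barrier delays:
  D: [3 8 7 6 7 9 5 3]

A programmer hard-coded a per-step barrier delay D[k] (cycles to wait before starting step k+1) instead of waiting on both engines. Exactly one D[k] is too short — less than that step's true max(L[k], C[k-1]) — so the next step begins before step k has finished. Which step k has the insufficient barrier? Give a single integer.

k=0 barrier L[0]=3→3c, D[0]=3 ok
k=1 barrier max(L[1]=8,C[0]=6)→8c, D[1]=8 ok
k=2 barrier max(L[2]=7,C[1]=7)→7c, D[2]=7 ok
k=3 barrier max(L[3]=4,C[2]=7)→7c, D[3]=6 SHORT
k=4 barrier max(L[4]=7,C[3]=7)→7c, D[4]=7 ok
k=5 barrier max(L[5]=9,C[4]=5)→9c, D[5]=9 ok
k=6 barrier max(L[6]=5,C[5]=2)→5c, D[6]=5 ok
k=7 barrier C[6]=3→3c, D[7]=3 ok

hazard at step 3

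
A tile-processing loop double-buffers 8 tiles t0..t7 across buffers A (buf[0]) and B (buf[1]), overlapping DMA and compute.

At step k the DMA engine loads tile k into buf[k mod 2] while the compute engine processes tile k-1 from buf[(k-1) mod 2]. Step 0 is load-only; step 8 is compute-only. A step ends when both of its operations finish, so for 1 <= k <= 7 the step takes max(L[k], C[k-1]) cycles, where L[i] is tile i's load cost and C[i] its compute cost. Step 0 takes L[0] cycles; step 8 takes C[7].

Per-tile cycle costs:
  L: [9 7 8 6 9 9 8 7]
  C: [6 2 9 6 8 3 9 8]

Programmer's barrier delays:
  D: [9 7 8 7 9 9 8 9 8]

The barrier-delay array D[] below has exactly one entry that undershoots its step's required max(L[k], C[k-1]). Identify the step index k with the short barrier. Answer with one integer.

hazard at step 3

[0] required=L[0]=9=9 vs D=9 ok
[1] required=max(L[1]=7,C[0]=6)=7 vs D=7 ok
[2] required=max(L[2]=8,C[1]=2)=8 vs D=8 ok
[3] required=max(L[3]=6,C[2]=9)=9 vs D=7 SHORT
[4] required=max(L[4]=9,C[3]=6)=9 vs D=9 ok
[5] required=max(L[5]=9,C[4]=8)=9 vs D=9 ok
[6] required=max(L[6]=8,C[5]=3)=8 vs D=8 ok
[7] required=max(L[7]=7,C[6]=9)=9 vs D=9 ok
[8] required=C[7]=8=8 vs D=8 ok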